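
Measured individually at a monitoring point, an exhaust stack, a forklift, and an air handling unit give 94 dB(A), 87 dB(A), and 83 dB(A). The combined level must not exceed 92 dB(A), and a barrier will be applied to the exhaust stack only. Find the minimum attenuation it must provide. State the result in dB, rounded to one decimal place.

Fixed contribution from the other sources: Σ 10^(L/10) = 10^(87/10) + 10^(83/10) = 7.007e+08 (88.46 dB(A)).
The limit corresponds to 10^(92/10) = 1.585e+09; subtracting the fixed part leaves 8.842e+08 for the exhaust stack, i.e. 89.47 dB(A).
So the exhaust stack must be reduced from 94 to 89.47 dB(A): IL = 4.53 dB.

4.5 dB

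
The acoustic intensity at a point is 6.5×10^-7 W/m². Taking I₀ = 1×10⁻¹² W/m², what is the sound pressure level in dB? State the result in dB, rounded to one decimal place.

58.1 dB

L = 10·log₁₀(I/I₀) = 10·log₁₀(6.5×10^-7/10⁻¹²) = 10·log₁₀(6.5×10^5).
L = 10·(0.8129 + 5) = 58.13 dB.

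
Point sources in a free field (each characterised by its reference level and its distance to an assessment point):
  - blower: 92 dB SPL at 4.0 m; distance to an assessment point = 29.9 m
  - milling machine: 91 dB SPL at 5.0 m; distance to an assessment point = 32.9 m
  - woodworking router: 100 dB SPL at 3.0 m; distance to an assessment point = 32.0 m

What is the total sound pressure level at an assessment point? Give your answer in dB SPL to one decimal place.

81.6 dB SPL

Propagate each source to the receiver with L = L_ref − 20·log₁₀(r/r_ref), then add intensities.
blower: 92 − 20·log₁₀(29.9/4.0) = 92 − 17.47 = 74.53 dB SPL.
milling machine: 91 − 20·log₁₀(32.9/5.0) = 91 − 16.36 = 74.64 dB SPL.
woodworking router: 100 − 20·log₁₀(32.0/3.0) = 100 − 20.56 = 79.44 dB SPL.
Σ 10^(L/10) = 1.453e+08 → L_total = 10·log₁₀(1.453e+08) = 81.62 dB SPL.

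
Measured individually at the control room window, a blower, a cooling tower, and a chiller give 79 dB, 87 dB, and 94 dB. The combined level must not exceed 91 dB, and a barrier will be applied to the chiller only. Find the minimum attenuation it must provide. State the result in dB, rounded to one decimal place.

Fixed contribution from the other sources: Σ 10^(L/10) = 10^(79/10) + 10^(87/10) = 5.806e+08 (87.64 dB).
To meet 91 dB overall, the treated chiller may contribute at most 10^(91/10) − 5.806e+08 = 6.783e+08, i.e. 88.31 dB.
Required insertion loss = 94 − 88.31 = 5.69 dB.

5.7 dB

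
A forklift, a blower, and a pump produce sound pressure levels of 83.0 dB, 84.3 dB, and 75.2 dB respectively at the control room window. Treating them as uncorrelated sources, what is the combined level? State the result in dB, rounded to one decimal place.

Incoherent sources combine by intensity addition: L_total = 10·log₁₀(Σ 10^(L_i/10)).
Σ 10^(L/10) = 10^(83.0/10) + 10^(84.3/10) + 10^(75.2/10) = 5.018e+08.
L_total = 10·log₁₀(5.018e+08) = 87.01 dB.

87.0 dB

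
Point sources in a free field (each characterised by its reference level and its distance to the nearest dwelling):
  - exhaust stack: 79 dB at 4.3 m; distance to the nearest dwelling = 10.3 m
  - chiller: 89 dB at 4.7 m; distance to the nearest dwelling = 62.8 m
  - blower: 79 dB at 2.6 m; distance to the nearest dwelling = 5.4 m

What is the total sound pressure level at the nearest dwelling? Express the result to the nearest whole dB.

First find each source's level at the receiver (point-source: −20·log₁₀(r/r_ref)), then combine on an intensity basis.
exhaust stack: 79 − 20·log₁₀(10.3/4.3) = 79 − 7.59 = 71.41 dB.
chiller: 89 − 20·log₁₀(62.8/4.7) = 89 − 22.52 = 66.48 dB.
blower: 79 − 20·log₁₀(5.4/2.6) = 79 − 6.35 = 72.65 dB.
Σ 10^(L/10) = 3.671e+07 → L_total = 10·log₁₀(3.671e+07) = 75.65 dB.

76 dB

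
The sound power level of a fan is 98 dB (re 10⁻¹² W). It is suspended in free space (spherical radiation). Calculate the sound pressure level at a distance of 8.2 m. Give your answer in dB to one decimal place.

68.7 dB

L_p = L_w − 10·log₁₀(4π·r²) with r = 8.2 m.
4π·r² = 845 m², 10·log₁₀ of that is 29.268 dB.
L_p = 98 − 29.268 = 68.73 dB.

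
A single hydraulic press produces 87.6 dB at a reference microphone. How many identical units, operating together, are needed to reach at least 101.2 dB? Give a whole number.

Need L₁ + 10·log₁₀ N ≥ 101.2, i.e. log₁₀ N ≥ 1.36.
N ≥ 10^(13.6/10) = 22.909, so N = 23.

23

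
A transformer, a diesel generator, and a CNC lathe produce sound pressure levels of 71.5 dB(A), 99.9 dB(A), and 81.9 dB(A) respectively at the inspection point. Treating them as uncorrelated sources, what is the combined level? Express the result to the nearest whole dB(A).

For uncorrelated sources the intensities add, so convert each level to linear form, sum, and take 10·log₁₀ of the total.
Σ 10^(L/10) = 10^(71.5/10) + 10^(99.9/10) + 10^(81.9/10) = 9.941e+09.
L_total = 10·log₁₀(9.941e+09) = 99.97 dB(A).

100 dB(A)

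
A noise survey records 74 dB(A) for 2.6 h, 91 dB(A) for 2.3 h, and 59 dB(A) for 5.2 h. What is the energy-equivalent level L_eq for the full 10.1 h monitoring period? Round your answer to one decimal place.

Weight each interval's intensity by its duration and average over T = 10.1 h:
Σ tᵢ·10^(Lᵢ/10) = 2.6·10^(74/10) + 2.3·10^(91/10) + 5.2·10^(59/10) = 2.965e+09.
L_eq = 10·log₁₀(2.965e+09/10.1) = 84.68 dB(A).

84.7 dB(A)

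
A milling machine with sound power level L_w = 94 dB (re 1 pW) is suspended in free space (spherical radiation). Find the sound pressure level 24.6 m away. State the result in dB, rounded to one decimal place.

L_p = L_w − 10·log₁₀(4π·r²) with r = 24.6 m.
4π·r² = 7605 m², 10·log₁₀ of that is 38.811 dB.
L_p = 94 − 38.811 = 55.19 dB.

55.2 dB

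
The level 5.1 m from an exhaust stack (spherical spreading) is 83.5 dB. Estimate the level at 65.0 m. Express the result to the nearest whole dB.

Point-source attenuation: ΔL = 20·log₁₀(r₂/r₁) = 20·log₁₀(65.0/5.1) = 22.107 dB.
L₂ = 83.5 − 20·log₁₀(65.0/5.1) = 83.5 − 22.107 = 61.39 dB.

61 dB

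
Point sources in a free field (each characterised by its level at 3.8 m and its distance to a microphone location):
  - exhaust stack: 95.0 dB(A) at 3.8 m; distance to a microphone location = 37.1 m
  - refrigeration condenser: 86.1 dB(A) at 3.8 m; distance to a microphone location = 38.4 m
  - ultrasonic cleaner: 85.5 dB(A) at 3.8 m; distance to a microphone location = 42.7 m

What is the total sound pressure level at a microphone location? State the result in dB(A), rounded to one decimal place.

First find each source's level at the receiver (point-source: −20·log₁₀(r/r_ref)), then combine on an intensity basis.
exhaust stack: 95.0 − 20·log₁₀(37.1/3.8) = 95.0 − 19.79 = 75.21 dB(A).
refrigeration condenser: 86.1 − 20·log₁₀(38.4/3.8) = 86.1 − 20.09 = 66.01 dB(A).
ultrasonic cleaner: 85.5 − 20·log₁₀(42.7/3.8) = 85.5 − 21.01 = 64.49 dB(A).
Σ 10^(L/10) = 3.998e+07 → L_total = 10·log₁₀(3.998e+07) = 76.02 dB(A).

76.0 dB(A)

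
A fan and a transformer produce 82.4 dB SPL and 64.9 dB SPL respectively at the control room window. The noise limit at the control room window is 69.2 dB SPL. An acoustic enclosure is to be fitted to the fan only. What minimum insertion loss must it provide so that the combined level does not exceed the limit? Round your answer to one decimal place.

The untreated sources together contribute 10^(64.9/10) = 3.090e+06, i.e. 64.90 dB SPL.
The limit corresponds to 10^(69.2/10) = 8.318e+06; subtracting the fixed part leaves 5.227e+06 for the fan, i.e. 67.18 dB SPL.
Required insertion loss = 82.4 − 67.18 = 15.22 dB.

15.2 dB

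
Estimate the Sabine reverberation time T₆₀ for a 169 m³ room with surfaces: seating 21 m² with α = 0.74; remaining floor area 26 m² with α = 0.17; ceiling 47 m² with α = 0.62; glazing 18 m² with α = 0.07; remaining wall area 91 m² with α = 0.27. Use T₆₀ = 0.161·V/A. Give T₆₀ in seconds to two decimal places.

Summing Sᵢαᵢ: 21·0.74 + 26·0.17 + 47·0.62 + 18·0.07 + 91·0.27 = 74.93 m².
T₆₀ = 0.161·V/A = 0.161·169/74.93 = 0.363 s.

0.36 s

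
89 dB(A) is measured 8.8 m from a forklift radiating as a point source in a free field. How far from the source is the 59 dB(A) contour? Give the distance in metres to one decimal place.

278.3 m

Point-source spreading drops the level by 20·log₁₀(r₂/r₁); inverting, r₂/r₁ = 10^(ΔL/20).
r₂ = 8.8·10^((89−59)/20) = 8.8·10^(30.0/20) = 278.28 m.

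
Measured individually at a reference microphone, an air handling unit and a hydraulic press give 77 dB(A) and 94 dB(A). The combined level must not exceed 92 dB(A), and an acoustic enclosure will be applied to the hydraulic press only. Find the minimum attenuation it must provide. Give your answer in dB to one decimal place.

2.1 dB

Everything except the hydraulic press sums to 10^(77/10) = 5.012e+07 in linear terms, 77.00 dB(A).
The limit corresponds to 10^(92/10) = 1.585e+09; subtracting the fixed part leaves 1.535e+09 for the hydraulic press, i.e. 91.86 dB(A).
Required insertion loss = 94 − 91.86 = 2.14 dB.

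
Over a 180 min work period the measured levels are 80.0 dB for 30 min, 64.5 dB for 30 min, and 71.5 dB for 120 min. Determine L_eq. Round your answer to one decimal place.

74.2 dB

L_eq = 10·log₁₀[(1/T)·Σ tᵢ·10^(Lᵢ/10)] with T = 180 min.
Σ tᵢ·10^(Lᵢ/10) = 30·10^(80.0/10) + 30·10^(64.5/10) + 120·10^(71.5/10) = 4.780e+09.
L_eq = 10·log₁₀(4.780e+09/180) = 74.24 dB.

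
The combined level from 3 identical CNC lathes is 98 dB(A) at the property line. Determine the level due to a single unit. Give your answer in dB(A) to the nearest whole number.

93 dB(A)

3 equal contributions raise the level by 10·log₁₀ 3 = 4.771 dB, so each unit alone gives 98 − 4.771.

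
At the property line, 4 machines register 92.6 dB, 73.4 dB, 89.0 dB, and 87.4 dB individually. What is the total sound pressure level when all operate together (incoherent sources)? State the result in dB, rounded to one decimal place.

Incoherent sources combine by intensity addition: L_total = 10·log₁₀(Σ 10^(L_i/10)).
Σ 10^(L/10) = 10^(92.6/10) + 10^(73.4/10) + 10^(89.0/10) + 10^(87.4/10) = 3.185e+09.
L_total = 10·log₁₀(3.185e+09) = 95.03 dB.

95.0 dB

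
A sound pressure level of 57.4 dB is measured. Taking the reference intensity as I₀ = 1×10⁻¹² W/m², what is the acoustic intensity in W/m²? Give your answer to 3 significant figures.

5.50e-07 W/m²

I = I₀·10^(L/10) = 10⁻¹² × 10^(57.4/10) = 10^(-6.260).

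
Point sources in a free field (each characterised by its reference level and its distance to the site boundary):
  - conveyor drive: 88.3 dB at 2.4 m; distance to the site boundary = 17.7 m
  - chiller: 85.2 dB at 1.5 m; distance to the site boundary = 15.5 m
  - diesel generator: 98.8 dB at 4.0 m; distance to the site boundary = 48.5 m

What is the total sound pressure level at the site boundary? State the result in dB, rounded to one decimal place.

Propagate each source to the receiver with L = L_ref − 20·log₁₀(r/r_ref), then add intensities.
conveyor drive: 88.3 − 20·log₁₀(17.7/2.4) = 88.3 − 17.36 = 70.94 dB.
chiller: 85.2 − 20·log₁₀(15.5/1.5) = 85.2 − 20.28 = 64.92 dB.
diesel generator: 98.8 − 20·log₁₀(48.5/4.0) = 98.8 − 21.67 = 77.13 dB.
Σ 10^(L/10) = 6.713e+07 → L_total = 10·log₁₀(6.713e+07) = 78.27 dB.

78.3 dB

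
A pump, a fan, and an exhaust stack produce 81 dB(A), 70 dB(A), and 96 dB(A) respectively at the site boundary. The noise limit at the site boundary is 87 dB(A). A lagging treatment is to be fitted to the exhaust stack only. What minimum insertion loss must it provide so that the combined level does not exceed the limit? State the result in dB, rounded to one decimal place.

Fixed contribution from the other sources: Σ 10^(L/10) = 10^(81/10) + 10^(70/10) = 1.359e+08 (81.33 dB(A)).
To meet 87 dB(A) overall, the treated exhaust stack may contribute at most 10^(87/10) − 1.359e+08 = 3.653e+08, i.e. 85.63 dB(A).
Required insertion loss = 96 − 85.63 = 10.37 dB.

10.4 dB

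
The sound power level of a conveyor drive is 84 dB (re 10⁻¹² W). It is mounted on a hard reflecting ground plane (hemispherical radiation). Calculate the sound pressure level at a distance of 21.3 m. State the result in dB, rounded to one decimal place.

The power spreads over a hemisphere of area 2π·r², so L_p = L_w − 10·log₁₀(2π·r²).
2π·r² = 2851 m², 10·log₁₀ of that is 34.549 dB.
L_p = 84 − 34.549 = 49.45 dB.

49.5 dB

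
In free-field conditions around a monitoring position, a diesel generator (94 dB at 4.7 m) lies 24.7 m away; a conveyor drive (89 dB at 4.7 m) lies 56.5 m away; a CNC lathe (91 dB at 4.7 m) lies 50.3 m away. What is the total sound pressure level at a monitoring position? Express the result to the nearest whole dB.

Apply inverse-square spreading to bring every level to the receiver, then sum 10^(L/10).
diesel generator: 94 − 20·log₁₀(24.7/4.7) = 94 − 14.41 = 79.59 dB.
conveyor drive: 89 − 20·log₁₀(56.5/4.7) = 89 − 21.60 = 67.40 dB.
CNC lathe: 91 − 20·log₁₀(50.3/4.7) = 91 − 20.59 = 70.41 dB.
Σ 10^(L/10) = 1.074e+08 → L_total = 10·log₁₀(1.074e+08) = 80.31 dB.

80 dB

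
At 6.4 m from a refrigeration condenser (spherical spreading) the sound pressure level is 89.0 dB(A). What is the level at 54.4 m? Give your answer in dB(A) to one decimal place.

70.4 dB(A)

Point-source attenuation: ΔL = 20·log₁₀(r₂/r₁) = 20·log₁₀(54.4/6.4) = 18.588 dB.
L₂ = 89.0 − 20·log₁₀(54.4/6.4) = 89.0 − 18.588 = 70.41 dB(A).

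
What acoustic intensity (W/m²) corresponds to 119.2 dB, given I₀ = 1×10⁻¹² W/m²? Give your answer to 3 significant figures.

0.832 W/m²

L = 10·log₁₀(I/I₀) ⇒ I = I₀·10^(L/10) = 10⁻¹² × 10^11.92.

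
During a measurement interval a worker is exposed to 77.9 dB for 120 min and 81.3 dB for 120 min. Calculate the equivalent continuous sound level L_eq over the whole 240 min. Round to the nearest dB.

80 dB

The energy average is taken in the linear domain: L_eq = 10·log₁₀[(Σ tᵢ·10^(Lᵢ/10))/T], T = 240 min.
Σ tᵢ·10^(Lᵢ/10) = 120·10^(77.9/10) + 120·10^(81.3/10) = 2.359e+10.
L_eq = 10·log₁₀(2.359e+10/240) = 79.92 dB.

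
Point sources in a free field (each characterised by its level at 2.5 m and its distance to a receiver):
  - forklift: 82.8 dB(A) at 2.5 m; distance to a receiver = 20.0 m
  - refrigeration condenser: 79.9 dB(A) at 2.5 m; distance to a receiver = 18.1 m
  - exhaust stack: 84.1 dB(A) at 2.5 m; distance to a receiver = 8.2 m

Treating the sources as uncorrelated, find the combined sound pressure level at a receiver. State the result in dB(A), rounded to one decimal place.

74.6 dB(A)

Propagate each source to the receiver with L = L_ref − 20·log₁₀(r/r_ref), then add intensities.
forklift: 82.8 − 20·log₁₀(20.0/2.5) = 82.8 − 18.06 = 64.74 dB(A).
refrigeration condenser: 79.9 − 20·log₁₀(18.1/2.5) = 79.9 − 17.19 = 62.71 dB(A).
exhaust stack: 84.1 − 20·log₁₀(8.2/2.5) = 84.1 − 10.32 = 73.78 dB(A).
Σ 10^(L/10) = 2.873e+07 → L_total = 10·log₁₀(2.873e+07) = 74.58 dB(A).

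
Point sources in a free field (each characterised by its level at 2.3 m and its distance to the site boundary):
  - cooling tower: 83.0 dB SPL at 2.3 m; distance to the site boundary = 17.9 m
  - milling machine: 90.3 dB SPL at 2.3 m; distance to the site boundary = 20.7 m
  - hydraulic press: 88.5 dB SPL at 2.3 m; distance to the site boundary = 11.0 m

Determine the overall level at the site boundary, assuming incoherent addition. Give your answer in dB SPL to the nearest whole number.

Apply inverse-square spreading to bring every level to the receiver, then sum 10^(L/10).
cooling tower: 83.0 − 20·log₁₀(17.9/2.3) = 83.0 − 17.82 = 65.18 dB SPL.
milling machine: 90.3 − 20·log₁₀(20.7/2.3) = 90.3 − 19.08 = 71.22 dB SPL.
hydraulic press: 88.5 − 20·log₁₀(11.0/2.3) = 88.5 − 13.59 = 74.91 dB SPL.
Σ 10^(L/10) = 4.747e+07 → L_total = 10·log₁₀(4.747e+07) = 76.76 dB SPL.

77 dB SPL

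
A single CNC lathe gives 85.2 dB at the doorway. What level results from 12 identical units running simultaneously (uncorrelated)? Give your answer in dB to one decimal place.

96.0 dB

With 12 equal, uncorrelated contributions the intensity is 12× that of one unit, giving a rise of 10·log₁₀ 12.
L_total = 85.2 + 10·log₁₀(12) = 85.2 + 10.792 = 95.99 dB.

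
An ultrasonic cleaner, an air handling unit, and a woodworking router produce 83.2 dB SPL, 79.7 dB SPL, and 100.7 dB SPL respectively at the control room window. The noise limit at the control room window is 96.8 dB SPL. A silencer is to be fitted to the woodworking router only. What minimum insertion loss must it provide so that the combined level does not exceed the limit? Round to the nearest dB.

The untreated sources together contribute 10^(83.2/10) + 10^(79.7/10) = 3.023e+08, i.e. 84.80 dB SPL.
The limit corresponds to 10^(96.8/10) = 4.786e+09; subtracting the fixed part leaves 4.484e+09 for the woodworking router, i.e. 96.52 dB SPL.
Required insertion loss = 100.7 − 96.52 = 4.18 dB.

4 dB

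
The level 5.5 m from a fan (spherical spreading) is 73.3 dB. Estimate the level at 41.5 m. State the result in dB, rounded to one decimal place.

55.7 dB

Spherical spreading from a point source gives a 20·log₁₀(r₂/r₁) drop.
L₂ = 73.3 − 20·log₁₀(41.5/5.5) = 73.3 − 17.554 = 55.75 dB.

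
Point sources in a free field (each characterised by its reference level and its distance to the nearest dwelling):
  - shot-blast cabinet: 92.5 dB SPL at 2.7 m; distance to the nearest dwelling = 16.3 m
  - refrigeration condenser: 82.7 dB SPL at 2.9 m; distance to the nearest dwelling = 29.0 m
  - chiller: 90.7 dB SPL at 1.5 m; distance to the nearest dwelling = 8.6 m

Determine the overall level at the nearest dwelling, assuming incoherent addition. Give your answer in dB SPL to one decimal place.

79.4 dB SPL

Apply inverse-square spreading to bring every level to the receiver, then sum 10^(L/10).
shot-blast cabinet: 92.5 − 20·log₁₀(16.3/2.7) = 92.5 − 15.62 = 76.88 dB SPL.
refrigeration condenser: 82.7 − 20·log₁₀(29.0/2.9) = 82.7 − 20.00 = 62.70 dB SPL.
chiller: 90.7 − 20·log₁₀(8.6/1.5) = 90.7 − 15.17 = 75.53 dB SPL.
Σ 10^(L/10) = 8.640e+07 → L_total = 10·log₁₀(8.640e+07) = 79.36 dB SPL.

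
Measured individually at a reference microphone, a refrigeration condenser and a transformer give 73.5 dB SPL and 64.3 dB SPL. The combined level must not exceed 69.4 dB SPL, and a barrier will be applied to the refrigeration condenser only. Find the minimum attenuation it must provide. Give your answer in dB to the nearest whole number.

Everything except the refrigeration condenser sums to 10^(64.3/10) = 2.692e+06 in linear terms, 64.30 dB SPL.
The limit corresponds to 10^(69.4/10) = 8.710e+06; subtracting the fixed part leaves 6.018e+06 for the refrigeration condenser, i.e. 67.79 dB SPL.
So the refrigeration condenser must be reduced from 73.5 to 67.79 dB SPL: IL = 5.71 dB.

6 dB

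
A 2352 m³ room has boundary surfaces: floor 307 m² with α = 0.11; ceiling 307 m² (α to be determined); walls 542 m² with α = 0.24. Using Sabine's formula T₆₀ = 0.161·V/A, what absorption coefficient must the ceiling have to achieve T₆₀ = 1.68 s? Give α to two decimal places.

Required total absorption A = 0.161·2352/1.68 = 225.40 m².
Absorption from the other surfaces = 307·0.11 + 542·0.24 = 163.85 m², so the ceiling must supply 61.55 m² over 307 m².
α = 61.55/307 = 0.200.

0.20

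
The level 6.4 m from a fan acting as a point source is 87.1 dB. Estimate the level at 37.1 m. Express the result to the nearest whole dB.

72 dB

Point-source attenuation: ΔL = 20·log₁₀(r₂/r₁) = 20·log₁₀(37.1/6.4) = 15.264 dB.
L₂ = 87.1 − 20·log₁₀(37.1/6.4) = 87.1 − 15.264 = 71.84 dB.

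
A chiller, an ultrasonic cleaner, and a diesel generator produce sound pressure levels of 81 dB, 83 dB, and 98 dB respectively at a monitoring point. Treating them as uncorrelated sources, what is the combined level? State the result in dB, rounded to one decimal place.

98.2 dB

For uncorrelated sources the intensities add, so convert each level to linear form, sum, and take 10·log₁₀ of the total.
Σ 10^(L/10) = 10^(81/10) + 10^(83/10) + 10^(98/10) = 6.635e+09.
L_total = 10·log₁₀(6.635e+09) = 98.22 dB.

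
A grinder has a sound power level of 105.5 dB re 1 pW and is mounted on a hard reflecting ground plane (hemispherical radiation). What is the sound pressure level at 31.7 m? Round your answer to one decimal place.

67.5 dB

Free-field hemispherical radiation: L_p = L_w − 10·log₁₀(2π·r²), r = 31.7 m.
2π·r² = 6314 m², 10·log₁₀ of that is 38.003 dB.
L_p = 105.5 − 38.003 = 67.50 dB.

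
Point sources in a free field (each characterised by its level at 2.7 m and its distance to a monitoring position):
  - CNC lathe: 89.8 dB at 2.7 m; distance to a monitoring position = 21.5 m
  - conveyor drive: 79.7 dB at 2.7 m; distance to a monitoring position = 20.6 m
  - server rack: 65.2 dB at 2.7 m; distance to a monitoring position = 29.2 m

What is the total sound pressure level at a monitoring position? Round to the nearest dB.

72 dB

Apply inverse-square spreading to bring every level to the receiver, then sum 10^(L/10).
CNC lathe: 89.8 − 20·log₁₀(21.5/2.7) = 89.8 − 18.02 = 71.78 dB.
conveyor drive: 79.7 − 20·log₁₀(20.6/2.7) = 79.7 − 17.65 = 62.05 dB.
server rack: 65.2 − 20·log₁₀(29.2/2.7) = 65.2 − 20.68 = 44.52 dB.
Σ 10^(L/10) = 1.669e+07 → L_total = 10·log₁₀(1.669e+07) = 72.23 dB.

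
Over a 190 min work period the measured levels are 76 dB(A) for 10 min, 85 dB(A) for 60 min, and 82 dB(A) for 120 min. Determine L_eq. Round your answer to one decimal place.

L_eq = 10·log₁₀[(1/T)·Σ tᵢ·10^(Lᵢ/10)] with T = 190 min.
Σ tᵢ·10^(Lᵢ/10) = 10·10^(76/10) + 60·10^(85/10) + 120·10^(82/10) = 3.839e+10.
L_eq = 10·log₁₀(3.839e+10/190) = 83.05 dB(A).

83.1 dB(A)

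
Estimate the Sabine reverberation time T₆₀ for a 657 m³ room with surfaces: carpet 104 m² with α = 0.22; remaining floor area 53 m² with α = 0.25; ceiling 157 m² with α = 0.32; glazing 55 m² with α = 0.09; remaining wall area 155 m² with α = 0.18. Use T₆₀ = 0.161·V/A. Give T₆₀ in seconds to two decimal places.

0.89 s

Total absorption A = 104·0.22 + 53·0.25 + 157·0.32 + 55·0.09 + 155·0.18 = 119.22 m² sabins.
T₆₀ = 0.161·V/A = 0.161·657/119.22 = 0.887 s.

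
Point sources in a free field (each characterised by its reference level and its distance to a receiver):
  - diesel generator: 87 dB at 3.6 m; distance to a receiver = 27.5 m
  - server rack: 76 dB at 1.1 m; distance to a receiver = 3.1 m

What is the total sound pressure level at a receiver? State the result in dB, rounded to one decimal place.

71.3 dB

First find each source's level at the receiver (point-source: −20·log₁₀(r/r_ref)), then combine on an intensity basis.
diesel generator: 87 − 20·log₁₀(27.5/3.6) = 87 − 17.66 = 69.34 dB.
server rack: 76 − 20·log₁₀(3.1/1.1) = 76 − 9.00 = 67.00 dB.
Σ 10^(L/10) = 1.360e+07 → L_total = 10·log₁₀(1.360e+07) = 71.34 dB.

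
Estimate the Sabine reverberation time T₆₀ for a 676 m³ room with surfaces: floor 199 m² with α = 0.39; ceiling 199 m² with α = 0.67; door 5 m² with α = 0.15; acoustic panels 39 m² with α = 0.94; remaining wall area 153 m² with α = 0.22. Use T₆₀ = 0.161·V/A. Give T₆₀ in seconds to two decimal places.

0.39 s

Total absorption A = 199·0.39 + 199·0.67 + 5·0.15 + 39·0.94 + 153·0.22 = 282.01 m² sabins.
T₆₀ = 0.161 × 676 / 282.01 = 0.386 s.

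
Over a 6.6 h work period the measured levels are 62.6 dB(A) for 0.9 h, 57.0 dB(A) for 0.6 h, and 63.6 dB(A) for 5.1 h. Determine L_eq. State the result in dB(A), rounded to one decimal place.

63.1 dB(A)

Weight each interval's intensity by its duration and average over T = 6.6 h:
Σ tᵢ·10^(Lᵢ/10) = 0.9·10^(62.6/10) + 0.6·10^(57.0/10) + 5.1·10^(63.6/10) = 1.362e+07.
L_eq = 10·log₁₀(1.362e+07/6.6) = 63.15 dB(A).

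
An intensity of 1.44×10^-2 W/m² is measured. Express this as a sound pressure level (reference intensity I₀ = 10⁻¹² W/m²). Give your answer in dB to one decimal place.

L = 10·log₁₀(I/I₀) = 10·log₁₀(1.44×10^-2/10⁻¹²) = 10·log₁₀(1.44×10^10).
L = 10·(0.1584 + 10) = 101.58 dB.

101.6 dB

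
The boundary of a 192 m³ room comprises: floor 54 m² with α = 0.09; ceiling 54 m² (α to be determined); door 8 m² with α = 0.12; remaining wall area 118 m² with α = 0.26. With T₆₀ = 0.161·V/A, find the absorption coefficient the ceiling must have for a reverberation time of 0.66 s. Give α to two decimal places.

From T₆₀ = 0.161·V/A, the target T₆₀ = 0.66 s needs A = 0.161·192/0.66 = 46.84 m².
Absorption from the other surfaces = 54·0.09 + 8·0.12 + 118·0.26 = 36.50 m², so the ceiling must supply 10.34 m² over 54 m².
α = 10.34/54 = 0.191.

0.19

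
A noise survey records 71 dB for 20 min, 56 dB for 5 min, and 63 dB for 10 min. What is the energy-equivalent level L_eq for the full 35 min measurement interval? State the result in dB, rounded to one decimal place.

Weight each interval's intensity by its duration and average over T = 35 min:
Σ tᵢ·10^(Lᵢ/10) = 20·10^(71/10) + 5·10^(56/10) + 10·10^(63/10) = 2.737e+08.
L_eq = 10·log₁₀(2.737e+08/35) = 68.93 dB.

68.9 dB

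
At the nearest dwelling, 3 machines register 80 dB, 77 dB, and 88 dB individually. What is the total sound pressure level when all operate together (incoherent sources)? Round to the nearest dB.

89 dB

Incoherent sources combine by intensity addition: L_total = 10·log₁₀(Σ 10^(L_i/10)).
Σ 10^(L/10) = 10^(80/10) + 10^(77/10) + 10^(88/10) = 7.811e+08.
L_total = 10·log₁₀(7.811e+08) = 88.93 dB.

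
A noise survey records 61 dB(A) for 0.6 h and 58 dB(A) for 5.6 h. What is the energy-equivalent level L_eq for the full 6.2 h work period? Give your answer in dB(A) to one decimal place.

Weight each interval's intensity by its duration and average over T = 6.2 h:
Σ tᵢ·10^(Lᵢ/10) = 0.6·10^(61/10) + 5.6·10^(58/10) = 4.289e+06.
L_eq = 10·log₁₀(4.289e+06/6.2) = 58.40 dB(A).

58.4 dB(A)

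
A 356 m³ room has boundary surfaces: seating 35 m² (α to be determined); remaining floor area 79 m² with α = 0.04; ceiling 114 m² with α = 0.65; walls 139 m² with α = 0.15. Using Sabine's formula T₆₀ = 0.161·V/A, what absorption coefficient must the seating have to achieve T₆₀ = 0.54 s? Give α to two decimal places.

0.23

From T₆₀ = 0.161·V/A, the target T₆₀ = 0.54 s needs A = 0.161·356/0.54 = 106.14 m².
Absorption from the other surfaces = 79·0.04 + 114·0.65 + 139·0.15 = 98.11 m², so the seating must supply 8.03 m² over 35 m².
α = 8.03/35 = 0.229.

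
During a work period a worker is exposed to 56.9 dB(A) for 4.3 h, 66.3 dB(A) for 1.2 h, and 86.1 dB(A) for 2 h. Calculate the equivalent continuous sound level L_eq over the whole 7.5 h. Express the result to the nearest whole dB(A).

80 dB(A)

Weight each interval's intensity by its duration and average over T = 7.5 h:
Σ tᵢ·10^(Lᵢ/10) = 4.3·10^(56.9/10) + 1.2·10^(66.3/10) + 2·10^(86.1/10) = 8.220e+08.
L_eq = 10·log₁₀(8.220e+08/7.5) = 80.40 dB(A).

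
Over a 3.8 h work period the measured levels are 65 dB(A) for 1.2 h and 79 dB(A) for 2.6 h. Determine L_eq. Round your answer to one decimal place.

77.4 dB(A)

Weight each interval's intensity by its duration and average over T = 3.8 h:
Σ tᵢ·10^(Lᵢ/10) = 1.2·10^(65/10) + 2.6·10^(79/10) = 2.103e+08.
L_eq = 10·log₁₀(2.103e+08/3.8) = 77.43 dB(A).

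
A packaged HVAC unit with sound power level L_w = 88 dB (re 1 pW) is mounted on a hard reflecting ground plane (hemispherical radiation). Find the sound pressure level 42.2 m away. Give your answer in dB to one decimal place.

47.5 dB

Free-field hemispherical radiation: L_p = L_w − 10·log₁₀(2π·r²), r = 42.2 m.
2π·r² = 1.119e+04 m², 10·log₁₀ of that is 40.488 dB.
L_p = 88 − 40.488 = 47.51 dB.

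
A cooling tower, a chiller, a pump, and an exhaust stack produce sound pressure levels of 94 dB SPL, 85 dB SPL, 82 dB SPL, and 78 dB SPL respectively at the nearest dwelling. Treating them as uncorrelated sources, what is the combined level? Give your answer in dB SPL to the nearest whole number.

For uncorrelated sources the intensities add, so convert each level to linear form, sum, and take 10·log₁₀ of the total.
Σ 10^(L/10) = 10^(94/10) + 10^(85/10) + 10^(82/10) + 10^(78/10) = 3.050e+09.
L_total = 10·log₁₀(3.050e+09) = 94.84 dB SPL.

95 dB SPL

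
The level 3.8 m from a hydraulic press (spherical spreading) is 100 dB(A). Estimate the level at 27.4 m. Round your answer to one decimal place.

82.8 dB(A)

Point-source attenuation: ΔL = 20·log₁₀(r₂/r₁) = 20·log₁₀(27.4/3.8) = 17.159 dB.
L₂ = 100 − 20·log₁₀(27.4/3.8) = 100 − 17.159 = 82.84 dB(A).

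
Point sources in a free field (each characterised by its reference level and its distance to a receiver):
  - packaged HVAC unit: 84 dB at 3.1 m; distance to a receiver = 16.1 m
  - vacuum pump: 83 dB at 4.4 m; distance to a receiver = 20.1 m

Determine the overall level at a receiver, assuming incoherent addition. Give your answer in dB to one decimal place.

72.8 dB

First find each source's level at the receiver (point-source: −20·log₁₀(r/r_ref)), then combine on an intensity basis.
packaged HVAC unit: 84 − 20·log₁₀(16.1/3.1) = 84 − 14.31 = 69.69 dB.
vacuum pump: 83 − 20·log₁₀(20.1/4.4) = 83 − 13.19 = 69.81 dB.
Σ 10^(L/10) = 1.887e+07 → L_total = 10·log₁₀(1.887e+07) = 72.76 dB.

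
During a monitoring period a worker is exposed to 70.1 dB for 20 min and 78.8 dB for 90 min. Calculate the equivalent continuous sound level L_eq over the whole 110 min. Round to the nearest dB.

Weight each interval's intensity by its duration and average over T = 110 min:
Σ tᵢ·10^(Lᵢ/10) = 20·10^(70.1/10) + 90·10^(78.8/10) = 7.032e+09.
L_eq = 10·log₁₀(7.032e+09/110) = 78.06 dB.

78 dB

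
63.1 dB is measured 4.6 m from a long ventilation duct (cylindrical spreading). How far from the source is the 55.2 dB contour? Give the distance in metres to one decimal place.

28.4 m

Line-source spreading drops the level by 10·log₁₀(r₂/r₁); inverting, r₂/r₁ = 10^(ΔL/10).
r₂ = 4.6·10^((63.1−55.2)/10) = 4.6·10^(7.9/10) = 28.36 m.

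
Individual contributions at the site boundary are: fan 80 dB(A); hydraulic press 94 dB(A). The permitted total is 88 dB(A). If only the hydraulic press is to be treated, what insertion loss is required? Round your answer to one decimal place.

6.7 dB

Fixed contribution from the other source: Σ 10^(L/10) = 10^(80/10) = 1.000e+08 (80.00 dB(A)).
To meet 88 dB(A) overall, the treated hydraulic press may contribute at most 10^(88/10) − 1.000e+08 = 5.310e+08, i.e. 87.25 dB(A).
Required insertion loss = 94 − 87.25 = 6.75 dB.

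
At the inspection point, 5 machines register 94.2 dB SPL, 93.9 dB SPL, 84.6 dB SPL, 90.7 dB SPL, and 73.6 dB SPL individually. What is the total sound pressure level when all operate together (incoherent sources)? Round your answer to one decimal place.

98.2 dB SPL

For uncorrelated sources the intensities add, so convert each level to linear form, sum, and take 10·log₁₀ of the total.
Σ 10^(L/10) = 10^(94.2/10) + 10^(93.9/10) + 10^(84.6/10) + 10^(90.7/10) + 10^(73.6/10) = 6.571e+09.
L_total = 10·log₁₀(6.571e+09) = 98.18 dB SPL.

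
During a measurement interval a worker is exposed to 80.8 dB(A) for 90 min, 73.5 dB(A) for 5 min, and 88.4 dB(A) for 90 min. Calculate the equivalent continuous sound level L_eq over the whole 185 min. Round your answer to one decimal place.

The energy average is taken in the linear domain: L_eq = 10·log₁₀[(Σ tᵢ·10^(Lᵢ/10))/T], T = 185 min.
Σ tᵢ·10^(Lᵢ/10) = 90·10^(80.8/10) + 5·10^(73.5/10) + 90·10^(88.4/10) = 7.320e+10.
L_eq = 10·log₁₀(7.320e+10/185) = 85.97 dB(A).

86.0 dB(A)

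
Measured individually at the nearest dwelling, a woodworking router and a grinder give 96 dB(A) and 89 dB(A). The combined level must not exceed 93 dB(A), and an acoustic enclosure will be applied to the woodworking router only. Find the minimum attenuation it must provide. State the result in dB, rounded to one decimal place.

Fixed contribution from the other source: Σ 10^(L/10) = 10^(89/10) = 7.943e+08 (89.00 dB(A)).
To meet 93 dB(A) overall, the treated woodworking router may contribute at most 10^(93/10) − 7.943e+08 = 1.201e+09, i.e. 90.80 dB(A).
Required insertion loss = 96 − 90.80 = 5.20 dB.

5.2 dB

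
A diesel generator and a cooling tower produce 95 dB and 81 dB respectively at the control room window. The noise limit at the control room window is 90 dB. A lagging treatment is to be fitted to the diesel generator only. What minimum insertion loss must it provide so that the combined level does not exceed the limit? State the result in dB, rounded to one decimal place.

5.6 dB

The untreated sources together contribute 10^(81/10) = 1.259e+08, i.e. 81.00 dB.
To meet 90 dB overall, the treated diesel generator may contribute at most 10^(90/10) − 1.259e+08 = 8.741e+08, i.e. 89.42 dB.
Required insertion loss = 95 − 89.42 = 5.58 dB.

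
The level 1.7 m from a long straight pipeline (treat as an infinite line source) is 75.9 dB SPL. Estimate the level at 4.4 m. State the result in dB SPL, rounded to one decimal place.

Line-source attenuation: ΔL = 10·log₁₀(r₂/r₁) = 10·log₁₀(4.4/1.7) = 4.130 dB.
L₂ = 75.9 − 10·log₁₀(4.4/1.7) = 75.9 − 4.130 = 71.77 dB SPL.

71.8 dB SPL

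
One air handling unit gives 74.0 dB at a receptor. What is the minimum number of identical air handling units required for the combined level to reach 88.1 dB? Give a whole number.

The shortfall is 88.1 − 74.0 = 14.1 dB, and N units add 10·log₁₀ N, so need 10·log₁₀ N ≥ 14.1.
N ≥ 10^(14.1/10) = 25.704, so N = 26.

26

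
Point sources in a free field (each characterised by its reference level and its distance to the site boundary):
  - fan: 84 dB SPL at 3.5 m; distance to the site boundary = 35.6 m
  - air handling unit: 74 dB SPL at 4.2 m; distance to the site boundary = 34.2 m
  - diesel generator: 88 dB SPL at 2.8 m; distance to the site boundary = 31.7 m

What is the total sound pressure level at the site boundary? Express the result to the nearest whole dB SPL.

69 dB SPL

Propagate each source to the receiver with L = L_ref − 20·log₁₀(r/r_ref), then add intensities.
fan: 84 − 20·log₁₀(35.6/3.5) = 84 − 20.15 = 63.85 dB SPL.
air handling unit: 74 − 20·log₁₀(34.2/4.2) = 74 − 18.22 = 55.78 dB SPL.
diesel generator: 88 − 20·log₁₀(31.7/2.8) = 88 − 21.08 = 66.92 dB SPL.
Σ 10^(L/10) = 7.729e+06 → L_total = 10·log₁₀(7.729e+06) = 68.88 dB SPL.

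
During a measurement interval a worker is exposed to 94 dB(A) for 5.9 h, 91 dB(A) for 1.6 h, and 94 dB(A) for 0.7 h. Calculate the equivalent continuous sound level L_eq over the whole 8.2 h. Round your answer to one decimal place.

93.6 dB(A)

Weight each interval's intensity by its duration and average over T = 8.2 h:
Σ tᵢ·10^(Lᵢ/10) = 5.9·10^(94/10) + 1.6·10^(91/10) + 0.7·10^(94/10) = 1.859e+10.
L_eq = 10·log₁₀(1.859e+10/8.2) = 93.56 dB(A).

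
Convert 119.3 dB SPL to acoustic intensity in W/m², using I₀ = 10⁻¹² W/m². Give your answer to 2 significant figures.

I = I₀·10^(L/10) = 10⁻¹² × 10^(119.3/10) = 10^(-0.070).

0.85 W/m²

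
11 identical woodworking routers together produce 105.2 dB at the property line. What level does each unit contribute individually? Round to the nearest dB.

For N identical incoherent sources L_total = L₁ + 10·log₁₀ N, so L₁ = 105.2 − 10·log₁₀(11) = 105.2 − 10.414.

95 dB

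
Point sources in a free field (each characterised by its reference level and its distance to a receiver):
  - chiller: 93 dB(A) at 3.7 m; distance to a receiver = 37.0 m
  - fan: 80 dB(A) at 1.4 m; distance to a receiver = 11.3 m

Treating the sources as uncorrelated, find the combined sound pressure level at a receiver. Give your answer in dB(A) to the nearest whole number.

Apply inverse-square spreading to bring every level to the receiver, then sum 10^(L/10).
chiller: 93 − 20·log₁₀(37.0/3.7) = 93 − 20.00 = 73.00 dB(A).
fan: 80 − 20·log₁₀(11.3/1.4) = 80 − 18.14 = 61.86 dB(A).
Σ 10^(L/10) = 2.149e+07 → L_total = 10·log₁₀(2.149e+07) = 73.32 dB(A).

73 dB(A)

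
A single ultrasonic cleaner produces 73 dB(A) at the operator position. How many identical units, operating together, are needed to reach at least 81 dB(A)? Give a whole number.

Need L₁ + 10·log₁₀ N ≥ 81, i.e. log₁₀ N ≥ 0.80.
N ≥ 10^(8.0/10) = 6.310, so N = 7.

7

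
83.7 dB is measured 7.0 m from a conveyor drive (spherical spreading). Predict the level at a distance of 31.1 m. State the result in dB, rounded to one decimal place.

70.7 dB

For a point source, L₂ = L₁ − 20·log₁₀(r₂/r₁).
L₂ = 83.7 − 20·log₁₀(31.1/7.0) = 83.7 − 12.953 = 70.75 dB.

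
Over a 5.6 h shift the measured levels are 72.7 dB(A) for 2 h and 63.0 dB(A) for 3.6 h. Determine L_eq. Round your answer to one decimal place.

69.0 dB(A)

L_eq = 10·log₁₀[(1/T)·Σ tᵢ·10^(Lᵢ/10)] with T = 5.6 h.
Σ tᵢ·10^(Lᵢ/10) = 2·10^(72.7/10) + 3.6·10^(63.0/10) = 4.442e+07.
L_eq = 10·log₁₀(4.442e+07/5.6) = 68.99 dB(A).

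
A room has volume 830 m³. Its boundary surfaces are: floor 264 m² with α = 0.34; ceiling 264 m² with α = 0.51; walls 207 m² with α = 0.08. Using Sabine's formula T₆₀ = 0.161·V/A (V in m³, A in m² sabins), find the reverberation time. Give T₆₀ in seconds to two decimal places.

Summing Sᵢαᵢ: 264·0.34 + 264·0.51 + 207·0.08 = 240.96 m².
T₆₀ = 0.161·V/A = 0.161·830/240.96 = 0.555 s.

0.55 s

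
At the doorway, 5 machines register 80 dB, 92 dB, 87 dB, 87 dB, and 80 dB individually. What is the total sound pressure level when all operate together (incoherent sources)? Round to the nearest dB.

Incoherent sources combine by intensity addition: L_total = 10·log₁₀(Σ 10^(L_i/10)).
Σ 10^(L/10) = 10^(80/10) + 10^(92/10) + 10^(87/10) + 10^(87/10) + 10^(80/10) = 2.787e+09.
L_total = 10·log₁₀(2.787e+09) = 94.45 dB.

94 dB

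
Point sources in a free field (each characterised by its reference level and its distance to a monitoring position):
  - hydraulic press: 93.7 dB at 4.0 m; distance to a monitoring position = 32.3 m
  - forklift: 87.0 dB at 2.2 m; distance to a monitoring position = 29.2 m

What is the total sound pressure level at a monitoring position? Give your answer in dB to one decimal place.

75.9 dB

Apply inverse-square spreading to bring every level to the receiver, then sum 10^(L/10).
hydraulic press: 93.7 − 20·log₁₀(32.3/4.0) = 93.7 − 18.14 = 75.56 dB.
forklift: 87.0 − 20·log₁₀(29.2/2.2) = 87.0 − 22.46 = 64.54 dB.
Σ 10^(L/10) = 3.880e+07 → L_total = 10·log₁₀(3.880e+07) = 75.89 dB.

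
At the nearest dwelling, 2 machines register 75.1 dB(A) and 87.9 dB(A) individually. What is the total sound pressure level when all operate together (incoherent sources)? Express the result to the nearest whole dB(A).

For uncorrelated sources the intensities add, so convert each level to linear form, sum, and take 10·log₁₀ of the total.
Σ 10^(L/10) = 10^(75.1/10) + 10^(87.9/10) = 6.490e+08.
L_total = 10·log₁₀(6.490e+08) = 88.12 dB(A).

88 dB(A)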